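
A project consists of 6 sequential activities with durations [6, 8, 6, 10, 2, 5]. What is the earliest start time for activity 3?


Activity 3 starts after activities 1 through 2 complete.
Predecessor durations: [6, 8]
ES = 6 + 8 = 14

14


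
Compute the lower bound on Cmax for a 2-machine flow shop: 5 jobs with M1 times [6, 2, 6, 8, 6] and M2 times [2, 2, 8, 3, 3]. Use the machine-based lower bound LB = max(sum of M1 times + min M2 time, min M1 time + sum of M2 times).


LB1 = sum(M1 times) + min(M2 times) = 28 + 2 = 30
LB2 = min(M1 times) + sum(M2 times) = 2 + 18 = 20
Lower bound = max(LB1, LB2) = max(30, 20) = 30

30


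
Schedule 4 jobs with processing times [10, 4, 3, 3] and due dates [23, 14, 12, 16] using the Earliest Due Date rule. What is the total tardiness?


Sort by due date (EDD order): [(3, 12), (4, 14), (3, 16), (10, 23)]
Compute completion times and tardiness:
  Job 1: p=3, d=12, C=3, tardiness=max(0,3-12)=0
  Job 2: p=4, d=14, C=7, tardiness=max(0,7-14)=0
  Job 3: p=3, d=16, C=10, tardiness=max(0,10-16)=0
  Job 4: p=10, d=23, C=20, tardiness=max(0,20-23)=0
Total tardiness = 0

0


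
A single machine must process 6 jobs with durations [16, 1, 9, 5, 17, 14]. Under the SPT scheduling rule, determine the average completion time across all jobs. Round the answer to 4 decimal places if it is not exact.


Sort jobs by processing time (SPT order): [1, 5, 9, 14, 16, 17]
Compute completion times sequentially:
  Job 1: processing = 1, completes at 1
  Job 2: processing = 5, completes at 6
  Job 3: processing = 9, completes at 15
  Job 4: processing = 14, completes at 29
  Job 5: processing = 16, completes at 45
  Job 6: processing = 17, completes at 62
Sum of completion times = 158
Average completion time = 158/6 = 26.3333

26.3333


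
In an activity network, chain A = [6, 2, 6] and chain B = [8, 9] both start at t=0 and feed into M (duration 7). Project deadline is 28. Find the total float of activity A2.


Forward pass: ES(A2) = sum of predecessors on chain A = 6
EF = ES + duration = 6 + 2 = 8
Backward pass: LF(M) = deadline = 28; LS(M) = 28 - 7 = 21
LF(A2) = LS(M) - sum(successors on chain A) = 21 - 6 = 15
LS = LF - duration = 15 - 2 = 13
Total float = LS - ES = 13 - 6 = 7

7


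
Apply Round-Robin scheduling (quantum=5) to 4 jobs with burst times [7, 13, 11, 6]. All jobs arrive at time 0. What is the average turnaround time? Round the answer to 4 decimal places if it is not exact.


Time quantum = 5
Execution trace:
  J1 runs 5 units, time = 5
  J2 runs 5 units, time = 10
  J3 runs 5 units, time = 15
  J4 runs 5 units, time = 20
  J1 runs 2 units, time = 22
  J2 runs 5 units, time = 27
  J3 runs 5 units, time = 32
  J4 runs 1 units, time = 33
  J2 runs 3 units, time = 36
  J3 runs 1 units, time = 37
Finish times: [22, 36, 37, 33]
Average turnaround = 128/4 = 32.0

32.0


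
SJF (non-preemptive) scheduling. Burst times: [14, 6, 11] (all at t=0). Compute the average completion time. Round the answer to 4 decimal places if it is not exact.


SJF order (ascending): [6, 11, 14]
Completion times:
  Job 1: burst=6, C=6
  Job 2: burst=11, C=17
  Job 3: burst=14, C=31
Average completion = 54/3 = 18.0

18.0


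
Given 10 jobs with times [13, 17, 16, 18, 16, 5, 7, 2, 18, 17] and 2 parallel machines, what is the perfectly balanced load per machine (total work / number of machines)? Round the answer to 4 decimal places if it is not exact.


Total processing time = 13 + 17 + 16 + 18 + 16 + 5 + 7 + 2 + 18 + 17 = 129
Number of machines = 2
Ideal balanced load = 129 / 2 = 64.5

64.5


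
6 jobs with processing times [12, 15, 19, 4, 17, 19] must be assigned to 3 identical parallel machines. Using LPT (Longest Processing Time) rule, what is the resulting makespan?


Sort jobs in decreasing order (LPT): [19, 19, 17, 15, 12, 4]
Assign each job to the least loaded machine:
  Machine 1: jobs [19, 12], load = 31
  Machine 2: jobs [19, 4], load = 23
  Machine 3: jobs [17, 15], load = 32
Makespan = max load = 32

32


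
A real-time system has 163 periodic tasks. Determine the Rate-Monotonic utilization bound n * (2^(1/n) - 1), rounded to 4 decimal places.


Compute 2^(1/163) = 1.0042614911
Subtract 1: 1.0042614911 - 1 = 0.0042614911
Multiply by n: 163 * 0.0042614911 = 0.6946230493
Round to 4 dp: 0.6946

0.6946


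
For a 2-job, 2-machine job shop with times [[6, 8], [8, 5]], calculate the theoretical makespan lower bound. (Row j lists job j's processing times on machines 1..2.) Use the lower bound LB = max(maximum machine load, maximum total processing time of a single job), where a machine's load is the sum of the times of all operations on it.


Machine loads:
  Machine 1: 6 + 8 = 14
  Machine 2: 8 + 5 = 13
Max machine load = 14
Job totals:
  Job 1: 14
  Job 2: 13
Max job total = 14
Lower bound = max(14, 14) = 14

14


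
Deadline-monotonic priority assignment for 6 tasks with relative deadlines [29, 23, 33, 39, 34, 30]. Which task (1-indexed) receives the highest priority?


Sort tasks by relative deadline (ascending):
  Task 2: deadline = 23
  Task 1: deadline = 29
  Task 6: deadline = 30
  Task 3: deadline = 33
  Task 5: deadline = 34
  Task 4: deadline = 39
Priority order (highest first): [2, 1, 6, 3, 5, 4]
Highest priority task = 2

2


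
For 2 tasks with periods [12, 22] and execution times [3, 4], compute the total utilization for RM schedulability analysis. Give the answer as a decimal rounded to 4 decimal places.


Compute individual utilizations (exact fractions):
  Task 1: C/T = 3/12 = 1/4 (approx. 0.25)
  Task 2: C/T = 4/22 = 2/11 (approx. 0.1818)
Total utilization U = 1/4 + 2/11 = 19/44
Rounded to 4 decimal places: U = 0.4318
RM (Liu & Layland) bound for 2 tasks = 0.828427; compare with U = 19/44 (approx. 0.431818)
U <= bound, so schedulable by RM sufficient condition.

0.4318


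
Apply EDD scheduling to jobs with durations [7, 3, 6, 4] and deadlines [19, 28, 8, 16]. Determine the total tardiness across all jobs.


Sort by due date (EDD order): [(6, 8), (4, 16), (7, 19), (3, 28)]
Compute completion times and tardiness:
  Job 1: p=6, d=8, C=6, tardiness=max(0,6-8)=0
  Job 2: p=4, d=16, C=10, tardiness=max(0,10-16)=0
  Job 3: p=7, d=19, C=17, tardiness=max(0,17-19)=0
  Job 4: p=3, d=28, C=20, tardiness=max(0,20-28)=0
Total tardiness = 0

0


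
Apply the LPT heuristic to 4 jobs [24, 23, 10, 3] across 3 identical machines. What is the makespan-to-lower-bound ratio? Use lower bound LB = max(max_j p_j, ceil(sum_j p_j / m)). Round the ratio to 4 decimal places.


LPT order: [24, 23, 10, 3]
Machine loads after assignment: [24, 23, 13]
LPT makespan = 24
Lower bound = max(max_job, ceil(total/3)) = max(24, 20) = 24
Ratio = 24 / 24 = 1.0

1.0


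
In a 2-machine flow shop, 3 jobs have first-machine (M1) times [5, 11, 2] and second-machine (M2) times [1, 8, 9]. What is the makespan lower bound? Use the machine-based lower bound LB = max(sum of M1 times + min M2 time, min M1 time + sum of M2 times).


LB1 = sum(M1 times) + min(M2 times) = 18 + 1 = 19
LB2 = min(M1 times) + sum(M2 times) = 2 + 18 = 20
Lower bound = max(LB1, LB2) = max(19, 20) = 20

20


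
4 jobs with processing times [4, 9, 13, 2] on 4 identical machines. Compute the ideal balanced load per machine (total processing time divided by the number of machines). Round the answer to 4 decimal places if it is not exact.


Total processing time = 4 + 9 + 13 + 2 = 28
Number of machines = 4
Ideal balanced load = 28 / 4 = 7.0

7.0


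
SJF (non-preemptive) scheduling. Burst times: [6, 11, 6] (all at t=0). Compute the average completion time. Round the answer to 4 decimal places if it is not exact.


SJF order (ascending): [6, 6, 11]
Completion times:
  Job 1: burst=6, C=6
  Job 2: burst=6, C=12
  Job 3: burst=11, C=23
Average completion = 41/3 = 13.6667

13.6667


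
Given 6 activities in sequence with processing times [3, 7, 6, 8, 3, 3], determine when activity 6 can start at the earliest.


Activity 6 starts after activities 1 through 5 complete.
Predecessor durations: [3, 7, 6, 8, 3]
ES = 3 + 7 + 6 + 8 + 3 = 27

27


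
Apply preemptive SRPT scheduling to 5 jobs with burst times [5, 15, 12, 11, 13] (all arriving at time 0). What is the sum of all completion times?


Since all jobs arrive at t=0, SRPT equals SPT ordering.
SPT order: [5, 11, 12, 13, 15]
Completion times:
  Job 1: p=5, C=5
  Job 2: p=11, C=16
  Job 3: p=12, C=28
  Job 4: p=13, C=41
  Job 5: p=15, C=56
Total completion time = 5 + 16 + 28 + 41 + 56 = 146

146


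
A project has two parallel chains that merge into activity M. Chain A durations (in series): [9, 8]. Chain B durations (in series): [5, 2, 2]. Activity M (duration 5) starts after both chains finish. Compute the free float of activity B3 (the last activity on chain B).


ES(B3) = sum of predecessors on chain B = 7
EF(B3) = ES + duration = 7 + 2 = 9
Successor of B3 is M. ES(M) = max(sum(A), sum(B)) = max(17, 9) = 17
Free float = ES(successor) - EF(current) = 17 - 9 = 8

8


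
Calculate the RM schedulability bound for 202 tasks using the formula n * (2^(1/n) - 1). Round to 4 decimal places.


Compute 2^(1/202) = 1.0034373158
Subtract 1: 1.0034373158 - 1 = 0.0034373158
Multiply by n: 202 * 0.0034373158 = 0.6943377916
Round to 4 dp: 0.6943

0.6943


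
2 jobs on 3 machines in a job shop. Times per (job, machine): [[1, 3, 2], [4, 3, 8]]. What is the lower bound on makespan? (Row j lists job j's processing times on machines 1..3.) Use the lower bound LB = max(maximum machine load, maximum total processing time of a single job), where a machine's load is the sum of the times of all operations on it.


Machine loads:
  Machine 1: 1 + 4 = 5
  Machine 2: 3 + 3 = 6
  Machine 3: 2 + 8 = 10
Max machine load = 10
Job totals:
  Job 1: 6
  Job 2: 15
Max job total = 15
Lower bound = max(10, 15) = 15

15


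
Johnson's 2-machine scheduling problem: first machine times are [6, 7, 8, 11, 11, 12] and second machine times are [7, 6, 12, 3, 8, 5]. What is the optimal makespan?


Apply Johnson's rule:
  Group 1 (a <= b): [(1, 6, 7), (3, 8, 12)]
  Group 2 (a > b): [(5, 11, 8), (2, 7, 6), (6, 12, 5), (4, 11, 3)]
Optimal job order: [1, 3, 5, 2, 6, 4]
Schedule:
  Job 1: M1 done at 6, M2 done at 13
  Job 3: M1 done at 14, M2 done at 26
  Job 5: M1 done at 25, M2 done at 34
  Job 2: M1 done at 32, M2 done at 40
  Job 6: M1 done at 44, M2 done at 49
  Job 4: M1 done at 55, M2 done at 58
Makespan = 58

58


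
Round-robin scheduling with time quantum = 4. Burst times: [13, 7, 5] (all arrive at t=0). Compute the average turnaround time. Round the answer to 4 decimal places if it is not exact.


Time quantum = 4
Execution trace:
  J1 runs 4 units, time = 4
  J2 runs 4 units, time = 8
  J3 runs 4 units, time = 12
  J1 runs 4 units, time = 16
  J2 runs 3 units, time = 19
  J3 runs 1 units, time = 20
  J1 runs 4 units, time = 24
  J1 runs 1 units, time = 25
Finish times: [25, 19, 20]
Average turnaround = 64/3 = 21.3333

21.3333


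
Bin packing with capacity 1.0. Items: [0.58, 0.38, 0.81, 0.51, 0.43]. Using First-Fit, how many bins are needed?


Place items sequentially using First-Fit:
  Item 0.58 -> new Bin 1
  Item 0.38 -> Bin 1 (now 0.96)
  Item 0.81 -> new Bin 2
  Item 0.51 -> new Bin 3
  Item 0.43 -> Bin 3 (now 0.94)
Total bins used = 3

3


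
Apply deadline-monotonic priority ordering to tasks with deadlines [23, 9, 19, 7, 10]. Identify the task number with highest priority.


Sort tasks by relative deadline (ascending):
  Task 4: deadline = 7
  Task 2: deadline = 9
  Task 5: deadline = 10
  Task 3: deadline = 19
  Task 1: deadline = 23
Priority order (highest first): [4, 2, 5, 3, 1]
Highest priority task = 4

4


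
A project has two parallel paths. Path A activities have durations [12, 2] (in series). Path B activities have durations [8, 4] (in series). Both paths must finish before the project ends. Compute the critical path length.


Path A total = 12 + 2 = 14
Path B total = 8 + 4 = 12
Critical path = longest path = max(14, 12) = 14

14


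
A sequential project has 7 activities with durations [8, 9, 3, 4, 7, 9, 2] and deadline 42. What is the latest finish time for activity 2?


LF(activity 2) = deadline - sum of successor durations
Successors: activities 3 through 7 with durations [3, 4, 7, 9, 2]
Sum of successor durations = 25
LF = 42 - 25 = 17

17


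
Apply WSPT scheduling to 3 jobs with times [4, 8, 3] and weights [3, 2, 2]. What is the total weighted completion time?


Compute p/w ratios and sort ascending (WSPT): [(4, 3), (3, 2), (8, 2)]
Compute weighted completion times:
  Job (p=4,w=3): C=4, w*C=3*4=12
  Job (p=3,w=2): C=7, w*C=2*7=14
  Job (p=8,w=2): C=15, w*C=2*15=30
Total weighted completion time = 56

56


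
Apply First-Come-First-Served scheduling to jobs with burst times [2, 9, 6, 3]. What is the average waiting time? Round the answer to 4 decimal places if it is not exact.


FCFS order (as given): [2, 9, 6, 3]
Waiting times:
  Job 1: wait = 0
  Job 2: wait = 2
  Job 3: wait = 11
  Job 4: wait = 17
Sum of waiting times = 30
Average waiting time = 30/4 = 7.5

7.5


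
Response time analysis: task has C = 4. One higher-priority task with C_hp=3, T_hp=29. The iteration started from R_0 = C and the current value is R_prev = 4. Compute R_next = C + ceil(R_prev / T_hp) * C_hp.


R_next = C + ceil(R_prev / T_hp) * C_hp
ceil(4 / 29) = ceil(0.1379) = 1
Interference = 1 * 3 = 3
R_next = 4 + 3 = 7

7


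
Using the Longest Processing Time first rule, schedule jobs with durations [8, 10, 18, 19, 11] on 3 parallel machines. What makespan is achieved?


Sort jobs in decreasing order (LPT): [19, 18, 11, 10, 8]
Assign each job to the least loaded machine:
  Machine 1: jobs [19], load = 19
  Machine 2: jobs [18, 8], load = 26
  Machine 3: jobs [11, 10], load = 21
Makespan = max load = 26

26


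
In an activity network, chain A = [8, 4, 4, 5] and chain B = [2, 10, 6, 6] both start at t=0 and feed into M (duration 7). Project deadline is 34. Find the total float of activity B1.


Forward pass: ES(B1) = sum of predecessors on chain B = 0
EF = ES + duration = 0 + 2 = 2
Backward pass: LF(M) = deadline = 34; LS(M) = 34 - 7 = 27
LF(B1) = LS(M) - sum(successors on chain B) = 27 - 22 = 5
LS = LF - duration = 5 - 2 = 3
Total float = LS - ES = 3 - 0 = 3

3


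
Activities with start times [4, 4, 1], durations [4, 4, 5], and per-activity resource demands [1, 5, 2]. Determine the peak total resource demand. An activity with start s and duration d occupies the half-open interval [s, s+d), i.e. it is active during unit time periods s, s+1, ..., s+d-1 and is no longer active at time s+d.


Each activity i is active on [start_i, start_i + duration_i).
Compute total resource usage per time slot:
  t=0: active resources = [], total = 0
  t=1: active resources = [2], total = 2
  t=2: active resources = [2], total = 2
  t=3: active resources = [2], total = 2
  t=4: active resources = [1, 5, 2], total = 8
  t=5: active resources = [1, 5, 2], total = 8
  t=6: active resources = [1, 5], total = 6
  t=7: active resources = [1, 5], total = 6
Peak resource demand = 8

8


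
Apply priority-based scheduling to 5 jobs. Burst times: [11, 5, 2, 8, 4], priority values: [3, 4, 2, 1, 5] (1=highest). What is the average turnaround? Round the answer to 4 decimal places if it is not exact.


Sort by priority (ascending = highest first):
Order: [(1, 8), (2, 2), (3, 11), (4, 5), (5, 4)]
Completion times:
  Priority 1, burst=8, C=8
  Priority 2, burst=2, C=10
  Priority 3, burst=11, C=21
  Priority 4, burst=5, C=26
  Priority 5, burst=4, C=30
Average turnaround = 95/5 = 19.0

19.0


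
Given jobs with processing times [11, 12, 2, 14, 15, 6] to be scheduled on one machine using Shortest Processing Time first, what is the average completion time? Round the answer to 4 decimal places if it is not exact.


Sort jobs by processing time (SPT order): [2, 6, 11, 12, 14, 15]
Compute completion times sequentially:
  Job 1: processing = 2, completes at 2
  Job 2: processing = 6, completes at 8
  Job 3: processing = 11, completes at 19
  Job 4: processing = 12, completes at 31
  Job 5: processing = 14, completes at 45
  Job 6: processing = 15, completes at 60
Sum of completion times = 165
Average completion time = 165/6 = 27.5

27.5


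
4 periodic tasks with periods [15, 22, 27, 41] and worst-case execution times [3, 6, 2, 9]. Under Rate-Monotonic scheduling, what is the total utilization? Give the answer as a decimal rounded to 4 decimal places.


Compute individual utilizations (exact fractions):
  Task 1: C/T = 3/15 = 1/5 (approx. 0.2)
  Task 2: C/T = 6/22 = 3/11 (approx. 0.2727)
  Task 3: C/T = 2/27 (approx. 0.0741)
  Task 4: C/T = 9/41 (approx. 0.2195)
Total utilization U = 1/5 + 3/11 + 2/27 + 9/41 = 46657/60885
Rounded to 4 decimal places: U = 0.7663
RM (Liu & Layland) bound for 4 tasks = 0.756828; compare with U = 46657/60885 (approx. 0.766314)
bound < U <= 1, so the RM sufficient condition is not met (inconclusive; an exact test such as response-time analysis is needed).

0.7663


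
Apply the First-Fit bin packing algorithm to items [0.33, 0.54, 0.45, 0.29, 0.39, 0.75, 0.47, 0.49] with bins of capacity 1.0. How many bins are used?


Place items sequentially using First-Fit:
  Item 0.33 -> new Bin 1
  Item 0.54 -> Bin 1 (now 0.87)
  Item 0.45 -> new Bin 2
  Item 0.29 -> Bin 2 (now 0.74)
  Item 0.39 -> new Bin 3
  Item 0.75 -> new Bin 4
  Item 0.47 -> Bin 3 (now 0.86)
  Item 0.49 -> new Bin 5
Total bins used = 5

5


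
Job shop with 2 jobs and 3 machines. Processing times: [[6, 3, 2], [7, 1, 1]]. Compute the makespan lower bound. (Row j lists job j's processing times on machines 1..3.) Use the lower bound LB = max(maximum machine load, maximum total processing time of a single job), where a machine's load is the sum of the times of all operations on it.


Machine loads:
  Machine 1: 6 + 7 = 13
  Machine 2: 3 + 1 = 4
  Machine 3: 2 + 1 = 3
Max machine load = 13
Job totals:
  Job 1: 11
  Job 2: 9
Max job total = 11
Lower bound = max(13, 11) = 13

13


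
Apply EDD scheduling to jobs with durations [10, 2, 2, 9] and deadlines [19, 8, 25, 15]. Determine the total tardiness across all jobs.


Sort by due date (EDD order): [(2, 8), (9, 15), (10, 19), (2, 25)]
Compute completion times and tardiness:
  Job 1: p=2, d=8, C=2, tardiness=max(0,2-8)=0
  Job 2: p=9, d=15, C=11, tardiness=max(0,11-15)=0
  Job 3: p=10, d=19, C=21, tardiness=max(0,21-19)=2
  Job 4: p=2, d=25, C=23, tardiness=max(0,23-25)=0
Total tardiness = 2

2


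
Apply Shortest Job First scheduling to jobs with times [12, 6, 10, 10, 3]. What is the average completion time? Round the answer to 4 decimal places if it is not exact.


SJF order (ascending): [3, 6, 10, 10, 12]
Completion times:
  Job 1: burst=3, C=3
  Job 2: burst=6, C=9
  Job 3: burst=10, C=19
  Job 4: burst=10, C=29
  Job 5: burst=12, C=41
Average completion = 101/5 = 20.2

20.2


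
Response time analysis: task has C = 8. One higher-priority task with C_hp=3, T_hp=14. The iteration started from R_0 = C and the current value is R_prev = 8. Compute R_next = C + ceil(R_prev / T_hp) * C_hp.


R_next = C + ceil(R_prev / T_hp) * C_hp
ceil(8 / 14) = ceil(0.5714) = 1
Interference = 1 * 3 = 3
R_next = 8 + 3 = 11

11


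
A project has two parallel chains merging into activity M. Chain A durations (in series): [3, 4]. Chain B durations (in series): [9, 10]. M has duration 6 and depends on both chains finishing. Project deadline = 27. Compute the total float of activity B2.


Forward pass: ES(B2) = sum of predecessors on chain B = 9
EF = ES + duration = 9 + 10 = 19
Backward pass: LF(M) = deadline = 27; LS(M) = 27 - 6 = 21
LF(B2) = LS(M) - sum(successors on chain B) = 21 - 0 = 21
LS = LF - duration = 21 - 10 = 11
Total float = LS - ES = 11 - 9 = 2

2


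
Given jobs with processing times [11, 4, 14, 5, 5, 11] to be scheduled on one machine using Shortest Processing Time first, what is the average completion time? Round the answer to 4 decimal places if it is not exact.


Sort jobs by processing time (SPT order): [4, 5, 5, 11, 11, 14]
Compute completion times sequentially:
  Job 1: processing = 4, completes at 4
  Job 2: processing = 5, completes at 9
  Job 3: processing = 5, completes at 14
  Job 4: processing = 11, completes at 25
  Job 5: processing = 11, completes at 36
  Job 6: processing = 14, completes at 50
Sum of completion times = 138
Average completion time = 138/6 = 23.0

23.0


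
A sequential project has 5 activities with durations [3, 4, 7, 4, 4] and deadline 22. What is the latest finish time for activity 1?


LF(activity 1) = deadline - sum of successor durations
Successors: activities 2 through 5 with durations [4, 7, 4, 4]
Sum of successor durations = 19
LF = 22 - 19 = 3

3


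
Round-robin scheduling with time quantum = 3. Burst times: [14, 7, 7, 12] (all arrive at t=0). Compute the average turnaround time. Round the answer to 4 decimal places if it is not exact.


Time quantum = 3
Execution trace:
  J1 runs 3 units, time = 3
  J2 runs 3 units, time = 6
  J3 runs 3 units, time = 9
  J4 runs 3 units, time = 12
  J1 runs 3 units, time = 15
  J2 runs 3 units, time = 18
  J3 runs 3 units, time = 21
  J4 runs 3 units, time = 24
  J1 runs 3 units, time = 27
  J2 runs 1 units, time = 28
  J3 runs 1 units, time = 29
  J4 runs 3 units, time = 32
  J1 runs 3 units, time = 35
  J4 runs 3 units, time = 38
  J1 runs 2 units, time = 40
Finish times: [40, 28, 29, 38]
Average turnaround = 135/4 = 33.75

33.75


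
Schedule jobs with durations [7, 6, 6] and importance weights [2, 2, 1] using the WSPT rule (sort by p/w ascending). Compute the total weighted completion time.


Compute p/w ratios and sort ascending (WSPT): [(6, 2), (7, 2), (6, 1)]
Compute weighted completion times:
  Job (p=6,w=2): C=6, w*C=2*6=12
  Job (p=7,w=2): C=13, w*C=2*13=26
  Job (p=6,w=1): C=19, w*C=1*19=19
Total weighted completion time = 57

57


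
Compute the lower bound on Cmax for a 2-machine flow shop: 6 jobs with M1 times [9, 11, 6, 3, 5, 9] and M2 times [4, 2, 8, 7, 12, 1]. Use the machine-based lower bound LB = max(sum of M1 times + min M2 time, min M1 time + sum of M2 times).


LB1 = sum(M1 times) + min(M2 times) = 43 + 1 = 44
LB2 = min(M1 times) + sum(M2 times) = 3 + 34 = 37
Lower bound = max(LB1, LB2) = max(44, 37) = 44

44


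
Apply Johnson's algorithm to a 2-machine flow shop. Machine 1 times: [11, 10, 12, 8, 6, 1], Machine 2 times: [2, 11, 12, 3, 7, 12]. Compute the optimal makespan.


Apply Johnson's rule:
  Group 1 (a <= b): [(6, 1, 12), (5, 6, 7), (2, 10, 11), (3, 12, 12)]
  Group 2 (a > b): [(4, 8, 3), (1, 11, 2)]
Optimal job order: [6, 5, 2, 3, 4, 1]
Schedule:
  Job 6: M1 done at 1, M2 done at 13
  Job 5: M1 done at 7, M2 done at 20
  Job 2: M1 done at 17, M2 done at 31
  Job 3: M1 done at 29, M2 done at 43
  Job 4: M1 done at 37, M2 done at 46
  Job 1: M1 done at 48, M2 done at 50
Makespan = 50

50


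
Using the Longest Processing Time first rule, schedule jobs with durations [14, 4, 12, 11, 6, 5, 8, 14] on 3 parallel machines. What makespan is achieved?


Sort jobs in decreasing order (LPT): [14, 14, 12, 11, 8, 6, 5, 4]
Assign each job to the least loaded machine:
  Machine 1: jobs [14, 8, 4], load = 26
  Machine 2: jobs [14, 6, 5], load = 25
  Machine 3: jobs [12, 11], load = 23
Makespan = max load = 26

26


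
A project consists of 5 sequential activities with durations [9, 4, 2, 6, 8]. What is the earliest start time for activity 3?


Activity 3 starts after activities 1 through 2 complete.
Predecessor durations: [9, 4]
ES = 9 + 4 = 13

13


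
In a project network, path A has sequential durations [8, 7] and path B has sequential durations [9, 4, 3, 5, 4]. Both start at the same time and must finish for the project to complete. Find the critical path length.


Path A total = 8 + 7 = 15
Path B total = 9 + 4 + 3 + 5 + 4 = 25
Critical path = longest path = max(15, 25) = 25

25


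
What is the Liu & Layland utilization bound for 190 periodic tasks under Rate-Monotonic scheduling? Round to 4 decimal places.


Compute 2^(1/190) = 1.0036548056
Subtract 1: 1.0036548056 - 1 = 0.0036548056
Multiply by n: 190 * 0.0036548056 = 0.6944130640
Round to 4 dp: 0.6944

0.6944


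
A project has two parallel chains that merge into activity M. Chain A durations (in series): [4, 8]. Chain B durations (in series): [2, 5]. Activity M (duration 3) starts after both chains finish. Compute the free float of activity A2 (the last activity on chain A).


ES(A2) = sum of predecessors on chain A = 4
EF(A2) = ES + duration = 4 + 8 = 12
Successor of A2 is M. ES(M) = max(sum(A), sum(B)) = max(12, 7) = 12
Free float = ES(successor) - EF(current) = 12 - 12 = 0

0


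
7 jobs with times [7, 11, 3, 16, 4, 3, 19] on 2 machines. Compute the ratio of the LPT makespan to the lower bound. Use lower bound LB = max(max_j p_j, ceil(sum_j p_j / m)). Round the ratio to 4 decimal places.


LPT order: [19, 16, 11, 7, 4, 3, 3]
Machine loads after assignment: [33, 30]
LPT makespan = 33
Lower bound = max(max_job, ceil(total/2)) = max(19, 32) = 32
Ratio = 33 / 32 = 1.0313

1.0313


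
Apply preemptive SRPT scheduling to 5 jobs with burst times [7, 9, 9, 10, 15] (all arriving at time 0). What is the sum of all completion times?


Since all jobs arrive at t=0, SRPT equals SPT ordering.
SPT order: [7, 9, 9, 10, 15]
Completion times:
  Job 1: p=7, C=7
  Job 2: p=9, C=16
  Job 3: p=9, C=25
  Job 4: p=10, C=35
  Job 5: p=15, C=50
Total completion time = 7 + 16 + 25 + 35 + 50 = 133

133


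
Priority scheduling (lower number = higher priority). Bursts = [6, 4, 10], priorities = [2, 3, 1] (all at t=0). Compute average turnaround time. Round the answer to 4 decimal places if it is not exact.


Sort by priority (ascending = highest first):
Order: [(1, 10), (2, 6), (3, 4)]
Completion times:
  Priority 1, burst=10, C=10
  Priority 2, burst=6, C=16
  Priority 3, burst=4, C=20
Average turnaround = 46/3 = 15.3333

15.3333


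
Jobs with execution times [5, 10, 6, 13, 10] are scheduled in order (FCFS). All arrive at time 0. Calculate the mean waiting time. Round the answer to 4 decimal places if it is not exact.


FCFS order (as given): [5, 10, 6, 13, 10]
Waiting times:
  Job 1: wait = 0
  Job 2: wait = 5
  Job 3: wait = 15
  Job 4: wait = 21
  Job 5: wait = 34
Sum of waiting times = 75
Average waiting time = 75/5 = 15.0

15.0


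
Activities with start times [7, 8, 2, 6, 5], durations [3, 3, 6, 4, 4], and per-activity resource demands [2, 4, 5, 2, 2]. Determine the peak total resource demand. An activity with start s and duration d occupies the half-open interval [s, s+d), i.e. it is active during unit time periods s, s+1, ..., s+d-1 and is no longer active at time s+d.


Each activity i is active on [start_i, start_i + duration_i).
Compute total resource usage per time slot:
  t=0: active resources = [], total = 0
  t=1: active resources = [], total = 0
  t=2: active resources = [5], total = 5
  t=3: active resources = [5], total = 5
  t=4: active resources = [5], total = 5
  t=5: active resources = [5, 2], total = 7
  t=6: active resources = [5, 2, 2], total = 9
  t=7: active resources = [2, 5, 2, 2], total = 11
  t=8: active resources = [2, 4, 2, 2], total = 10
  t=9: active resources = [2, 4, 2], total = 8
  t=10: active resources = [4], total = 4
Peak resource demand = 11

11


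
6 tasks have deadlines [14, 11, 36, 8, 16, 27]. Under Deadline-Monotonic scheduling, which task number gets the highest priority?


Sort tasks by relative deadline (ascending):
  Task 4: deadline = 8
  Task 2: deadline = 11
  Task 1: deadline = 14
  Task 5: deadline = 16
  Task 6: deadline = 27
  Task 3: deadline = 36
Priority order (highest first): [4, 2, 1, 5, 6, 3]
Highest priority task = 4

4


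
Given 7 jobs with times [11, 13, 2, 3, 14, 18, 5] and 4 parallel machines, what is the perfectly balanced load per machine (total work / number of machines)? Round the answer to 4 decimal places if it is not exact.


Total processing time = 11 + 13 + 2 + 3 + 14 + 18 + 5 = 66
Number of machines = 4
Ideal balanced load = 66 / 4 = 16.5

16.5


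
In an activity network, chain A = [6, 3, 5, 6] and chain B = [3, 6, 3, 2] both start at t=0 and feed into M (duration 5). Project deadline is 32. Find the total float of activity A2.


Forward pass: ES(A2) = sum of predecessors on chain A = 6
EF = ES + duration = 6 + 3 = 9
Backward pass: LF(M) = deadline = 32; LS(M) = 32 - 5 = 27
LF(A2) = LS(M) - sum(successors on chain A) = 27 - 11 = 16
LS = LF - duration = 16 - 3 = 13
Total float = LS - ES = 13 - 6 = 7

7


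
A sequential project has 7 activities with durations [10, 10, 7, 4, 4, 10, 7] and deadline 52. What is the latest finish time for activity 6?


LF(activity 6) = deadline - sum of successor durations
Successors: activities 7 through 7 with durations [7]
Sum of successor durations = 7
LF = 52 - 7 = 45

45


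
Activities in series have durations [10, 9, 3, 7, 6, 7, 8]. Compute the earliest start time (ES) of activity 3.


Activity 3 starts after activities 1 through 2 complete.
Predecessor durations: [10, 9]
ES = 10 + 9 = 19

19


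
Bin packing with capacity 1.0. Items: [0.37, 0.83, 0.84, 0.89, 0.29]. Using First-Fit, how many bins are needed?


Place items sequentially using First-Fit:
  Item 0.37 -> new Bin 1
  Item 0.83 -> new Bin 2
  Item 0.84 -> new Bin 3
  Item 0.89 -> new Bin 4
  Item 0.29 -> Bin 1 (now 0.66)
Total bins used = 4

4


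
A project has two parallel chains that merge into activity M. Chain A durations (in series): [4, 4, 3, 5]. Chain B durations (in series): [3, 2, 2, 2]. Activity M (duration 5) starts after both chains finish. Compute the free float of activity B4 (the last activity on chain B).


ES(B4) = sum of predecessors on chain B = 7
EF(B4) = ES + duration = 7 + 2 = 9
Successor of B4 is M. ES(M) = max(sum(A), sum(B)) = max(16, 9) = 16
Free float = ES(successor) - EF(current) = 16 - 9 = 7

7


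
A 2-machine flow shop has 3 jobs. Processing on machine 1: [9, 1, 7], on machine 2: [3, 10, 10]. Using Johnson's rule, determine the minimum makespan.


Apply Johnson's rule:
  Group 1 (a <= b): [(2, 1, 10), (3, 7, 10)]
  Group 2 (a > b): [(1, 9, 3)]
Optimal job order: [2, 3, 1]
Schedule:
  Job 2: M1 done at 1, M2 done at 11
  Job 3: M1 done at 8, M2 done at 21
  Job 1: M1 done at 17, M2 done at 24
Makespan = 24

24


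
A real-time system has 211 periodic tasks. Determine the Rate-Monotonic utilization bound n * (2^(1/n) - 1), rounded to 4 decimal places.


Compute 2^(1/211) = 1.0032904594
Subtract 1: 1.0032904594 - 1 = 0.0032904594
Multiply by n: 211 * 0.0032904594 = 0.6942869334
Round to 4 dp: 0.6943

0.6943


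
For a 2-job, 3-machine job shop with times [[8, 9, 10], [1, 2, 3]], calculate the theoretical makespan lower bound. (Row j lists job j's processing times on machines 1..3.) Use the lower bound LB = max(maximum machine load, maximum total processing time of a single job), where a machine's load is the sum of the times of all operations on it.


Machine loads:
  Machine 1: 8 + 1 = 9
  Machine 2: 9 + 2 = 11
  Machine 3: 10 + 3 = 13
Max machine load = 13
Job totals:
  Job 1: 27
  Job 2: 6
Max job total = 27
Lower bound = max(13, 27) = 27

27


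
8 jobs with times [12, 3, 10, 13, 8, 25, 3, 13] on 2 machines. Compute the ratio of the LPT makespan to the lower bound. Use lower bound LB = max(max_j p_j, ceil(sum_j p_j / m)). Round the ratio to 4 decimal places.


LPT order: [25, 13, 13, 12, 10, 8, 3, 3]
Machine loads after assignment: [43, 44]
LPT makespan = 44
Lower bound = max(max_job, ceil(total/2)) = max(25, 44) = 44
Ratio = 44 / 44 = 1.0

1.0


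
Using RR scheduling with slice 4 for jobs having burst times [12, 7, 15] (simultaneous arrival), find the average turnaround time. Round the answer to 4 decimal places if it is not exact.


Time quantum = 4
Execution trace:
  J1 runs 4 units, time = 4
  J2 runs 4 units, time = 8
  J3 runs 4 units, time = 12
  J1 runs 4 units, time = 16
  J2 runs 3 units, time = 19
  J3 runs 4 units, time = 23
  J1 runs 4 units, time = 27
  J3 runs 4 units, time = 31
  J3 runs 3 units, time = 34
Finish times: [27, 19, 34]
Average turnaround = 80/3 = 26.6667

26.6667


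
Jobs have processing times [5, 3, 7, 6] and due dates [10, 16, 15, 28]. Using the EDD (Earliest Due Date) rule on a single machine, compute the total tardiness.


Sort by due date (EDD order): [(5, 10), (7, 15), (3, 16), (6, 28)]
Compute completion times and tardiness:
  Job 1: p=5, d=10, C=5, tardiness=max(0,5-10)=0
  Job 2: p=7, d=15, C=12, tardiness=max(0,12-15)=0
  Job 3: p=3, d=16, C=15, tardiness=max(0,15-16)=0
  Job 4: p=6, d=28, C=21, tardiness=max(0,21-28)=0
Total tardiness = 0

0


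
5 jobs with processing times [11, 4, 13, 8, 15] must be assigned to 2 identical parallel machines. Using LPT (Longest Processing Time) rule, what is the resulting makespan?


Sort jobs in decreasing order (LPT): [15, 13, 11, 8, 4]
Assign each job to the least loaded machine:
  Machine 1: jobs [15, 8, 4], load = 27
  Machine 2: jobs [13, 11], load = 24
Makespan = max load = 27

27


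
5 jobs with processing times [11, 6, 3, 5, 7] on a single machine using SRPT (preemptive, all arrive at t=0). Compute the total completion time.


Since all jobs arrive at t=0, SRPT equals SPT ordering.
SPT order: [3, 5, 6, 7, 11]
Completion times:
  Job 1: p=3, C=3
  Job 2: p=5, C=8
  Job 3: p=6, C=14
  Job 4: p=7, C=21
  Job 5: p=11, C=32
Total completion time = 3 + 8 + 14 + 21 + 32 = 78

78


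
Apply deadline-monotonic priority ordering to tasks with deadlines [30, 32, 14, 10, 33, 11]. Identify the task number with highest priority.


Sort tasks by relative deadline (ascending):
  Task 4: deadline = 10
  Task 6: deadline = 11
  Task 3: deadline = 14
  Task 1: deadline = 30
  Task 2: deadline = 32
  Task 5: deadline = 33
Priority order (highest first): [4, 6, 3, 1, 2, 5]
Highest priority task = 4

4


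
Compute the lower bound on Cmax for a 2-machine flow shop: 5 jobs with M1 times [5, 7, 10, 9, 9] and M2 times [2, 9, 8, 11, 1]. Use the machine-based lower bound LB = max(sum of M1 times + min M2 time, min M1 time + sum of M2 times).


LB1 = sum(M1 times) + min(M2 times) = 40 + 1 = 41
LB2 = min(M1 times) + sum(M2 times) = 5 + 31 = 36
Lower bound = max(LB1, LB2) = max(41, 36) = 41

41


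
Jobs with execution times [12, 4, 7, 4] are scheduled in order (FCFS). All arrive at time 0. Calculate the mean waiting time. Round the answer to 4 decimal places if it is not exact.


FCFS order (as given): [12, 4, 7, 4]
Waiting times:
  Job 1: wait = 0
  Job 2: wait = 12
  Job 3: wait = 16
  Job 4: wait = 23
Sum of waiting times = 51
Average waiting time = 51/4 = 12.75

12.75


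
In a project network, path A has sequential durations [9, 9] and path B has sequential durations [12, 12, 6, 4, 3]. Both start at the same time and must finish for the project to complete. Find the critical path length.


Path A total = 9 + 9 = 18
Path B total = 12 + 12 + 6 + 4 + 3 = 37
Critical path = longest path = max(18, 37) = 37

37


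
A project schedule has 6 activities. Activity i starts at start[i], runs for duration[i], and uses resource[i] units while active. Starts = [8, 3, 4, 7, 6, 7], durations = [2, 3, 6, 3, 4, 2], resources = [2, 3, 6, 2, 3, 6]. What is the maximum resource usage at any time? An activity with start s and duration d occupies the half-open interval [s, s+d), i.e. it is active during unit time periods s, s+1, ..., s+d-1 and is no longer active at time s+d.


Each activity i is active on [start_i, start_i + duration_i).
Compute total resource usage per time slot:
  t=0: active resources = [], total = 0
  t=1: active resources = [], total = 0
  t=2: active resources = [], total = 0
  t=3: active resources = [3], total = 3
  t=4: active resources = [3, 6], total = 9
  t=5: active resources = [3, 6], total = 9
  t=6: active resources = [6, 3], total = 9
  t=7: active resources = [6, 2, 3, 6], total = 17
  t=8: active resources = [2, 6, 2, 3, 6], total = 19
  t=9: active resources = [2, 6, 2, 3], total = 13
Peak resource demand = 19

19


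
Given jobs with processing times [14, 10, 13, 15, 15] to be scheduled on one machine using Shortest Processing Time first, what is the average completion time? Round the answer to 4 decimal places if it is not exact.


Sort jobs by processing time (SPT order): [10, 13, 14, 15, 15]
Compute completion times sequentially:
  Job 1: processing = 10, completes at 10
  Job 2: processing = 13, completes at 23
  Job 3: processing = 14, completes at 37
  Job 4: processing = 15, completes at 52
  Job 5: processing = 15, completes at 67
Sum of completion times = 189
Average completion time = 189/5 = 37.8

37.8


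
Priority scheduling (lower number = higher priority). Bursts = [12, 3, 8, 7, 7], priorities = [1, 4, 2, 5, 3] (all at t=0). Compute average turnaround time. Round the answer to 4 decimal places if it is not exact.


Sort by priority (ascending = highest first):
Order: [(1, 12), (2, 8), (3, 7), (4, 3), (5, 7)]
Completion times:
  Priority 1, burst=12, C=12
  Priority 2, burst=8, C=20
  Priority 3, burst=7, C=27
  Priority 4, burst=3, C=30
  Priority 5, burst=7, C=37
Average turnaround = 126/5 = 25.2

25.2


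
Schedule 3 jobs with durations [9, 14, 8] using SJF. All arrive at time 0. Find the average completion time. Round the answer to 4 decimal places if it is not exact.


SJF order (ascending): [8, 9, 14]
Completion times:
  Job 1: burst=8, C=8
  Job 2: burst=9, C=17
  Job 3: burst=14, C=31
Average completion = 56/3 = 18.6667

18.6667


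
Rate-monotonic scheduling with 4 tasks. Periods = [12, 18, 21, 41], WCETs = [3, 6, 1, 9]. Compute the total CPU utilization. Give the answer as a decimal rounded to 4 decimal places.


Compute individual utilizations (exact fractions):
  Task 1: C/T = 3/12 = 1/4 (approx. 0.25)
  Task 2: C/T = 6/18 = 1/3 (approx. 0.3333)
  Task 3: C/T = 1/21 (approx. 0.0476)
  Task 4: C/T = 9/41 (approx. 0.2195)
Total utilization U = 1/4 + 1/3 + 1/21 + 9/41 = 2929/3444
Rounded to 4 decimal places: U = 0.8505
RM (Liu & Layland) bound for 4 tasks = 0.756828; compare with U = 2929/3444 (approx. 0.850465)
bound < U <= 1, so the RM sufficient condition is not met (inconclusive; an exact test such as response-time analysis is needed).

0.8505


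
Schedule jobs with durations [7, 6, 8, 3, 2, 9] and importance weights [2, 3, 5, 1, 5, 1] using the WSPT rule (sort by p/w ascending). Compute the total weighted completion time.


Compute p/w ratios and sort ascending (WSPT): [(2, 5), (8, 5), (6, 3), (3, 1), (7, 2), (9, 1)]
Compute weighted completion times:
  Job (p=2,w=5): C=2, w*C=5*2=10
  Job (p=8,w=5): C=10, w*C=5*10=50
  Job (p=6,w=3): C=16, w*C=3*16=48
  Job (p=3,w=1): C=19, w*C=1*19=19
  Job (p=7,w=2): C=26, w*C=2*26=52
  Job (p=9,w=1): C=35, w*C=1*35=35
Total weighted completion time = 214

214


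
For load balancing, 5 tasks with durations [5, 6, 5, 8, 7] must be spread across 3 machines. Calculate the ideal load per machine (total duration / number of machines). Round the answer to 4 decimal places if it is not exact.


Total processing time = 5 + 6 + 5 + 8 + 7 = 31
Number of machines = 3
Ideal balanced load = 31 / 3 = 10.3333

10.3333


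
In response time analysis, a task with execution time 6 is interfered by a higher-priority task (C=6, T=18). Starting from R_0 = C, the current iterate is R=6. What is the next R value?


R_next = C + ceil(R_prev / T_hp) * C_hp
ceil(6 / 18) = ceil(0.3333) = 1
Interference = 1 * 6 = 6
R_next = 6 + 6 = 12

12


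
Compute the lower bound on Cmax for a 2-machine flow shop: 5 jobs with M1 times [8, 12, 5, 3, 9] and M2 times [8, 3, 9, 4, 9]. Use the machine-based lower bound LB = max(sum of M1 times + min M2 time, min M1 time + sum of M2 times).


LB1 = sum(M1 times) + min(M2 times) = 37 + 3 = 40
LB2 = min(M1 times) + sum(M2 times) = 3 + 33 = 36
Lower bound = max(LB1, LB2) = max(40, 36) = 40

40


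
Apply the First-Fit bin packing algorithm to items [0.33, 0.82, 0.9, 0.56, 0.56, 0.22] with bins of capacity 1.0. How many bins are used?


Place items sequentially using First-Fit:
  Item 0.33 -> new Bin 1
  Item 0.82 -> new Bin 2
  Item 0.9 -> new Bin 3
  Item 0.56 -> Bin 1 (now 0.89)
  Item 0.56 -> new Bin 4
  Item 0.22 -> Bin 4 (now 0.78)
Total bins used = 4

4
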